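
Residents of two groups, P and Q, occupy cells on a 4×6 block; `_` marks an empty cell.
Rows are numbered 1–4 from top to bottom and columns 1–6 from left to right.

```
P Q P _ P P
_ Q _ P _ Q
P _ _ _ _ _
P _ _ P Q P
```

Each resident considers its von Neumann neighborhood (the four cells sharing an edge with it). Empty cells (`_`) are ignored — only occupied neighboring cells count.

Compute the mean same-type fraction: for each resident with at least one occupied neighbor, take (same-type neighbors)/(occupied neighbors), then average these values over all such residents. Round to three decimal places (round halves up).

(1,1)P 0/1
(1,2)Q 1/3
(1,3)P 0/1
(1,5)P 1/1
(1,6)P 1/2
(2,2)Q 1/1
(2,4)P — no occupied neighbors
(2,6)Q 0/1
(3,1)P 1/1
(4,1)P 1/1
(4,4)P 0/1
(4,5)Q 0/2
(4,6)P 0/1
Sum over 12 residents: 0/1 + 1/3 + 0/1 + 1/1 + 1/2 + 1/1 + 0/1 + 1/1 + 1/1 + 0/1 + 0/2 + 0/1 = 29/6; mean = 29/6 ÷ 12 = 29/72 = 0.402777… → 0.403.

0.403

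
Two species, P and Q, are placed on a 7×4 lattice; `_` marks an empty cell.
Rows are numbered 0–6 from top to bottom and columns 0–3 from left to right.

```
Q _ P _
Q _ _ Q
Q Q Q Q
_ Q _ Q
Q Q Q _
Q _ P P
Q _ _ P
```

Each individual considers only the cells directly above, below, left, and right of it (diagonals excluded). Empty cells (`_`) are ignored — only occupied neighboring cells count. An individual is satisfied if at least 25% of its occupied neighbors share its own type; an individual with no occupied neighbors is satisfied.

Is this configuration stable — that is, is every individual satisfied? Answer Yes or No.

Yes

(0,0)Q 1/1 ✓
(0,2)P 0/0 ✓
(1,0)Q 2/2 ✓
(1,3)Q 1/1 ✓
(2,0)Q 2/2 ✓
(2,1)Q 3/3 ✓
(2,2)Q 2/2 ✓
(2,3)Q 3/3 ✓
(3,1)Q 2/2 ✓
(3,3)Q 1/1 ✓
(4,0)Q 2/2 ✓
(4,1)Q 3/3 ✓
(4,2)Q 1/2 ✓
(5,0)Q 2/2 ✓
(5,2)P 1/2 ✓
(5,3)P 2/2 ✓
(6,0)Q 1/1 ✓
(6,3)P 1/1 ✓
All meet the threshold, so the configuration is stable.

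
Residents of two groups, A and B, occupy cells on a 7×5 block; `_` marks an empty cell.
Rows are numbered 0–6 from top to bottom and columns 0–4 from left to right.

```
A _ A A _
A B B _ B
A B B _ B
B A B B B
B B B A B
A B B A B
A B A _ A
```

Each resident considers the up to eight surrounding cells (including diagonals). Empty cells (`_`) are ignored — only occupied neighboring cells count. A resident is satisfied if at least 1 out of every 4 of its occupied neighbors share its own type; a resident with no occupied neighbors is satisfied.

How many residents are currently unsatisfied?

Row 0: (0,0)A 1/2 satisfied · (0,2)A 1/3 satisfied · (0,3)A 1/3 satisfied
Row 1: (1,0)A 2/4 satisfied · (1,1)B 3/7 satisfied · (1,2)B 3/5 satisfied · (1,4)B 1/2 satisfied
Row 2: (2,0)A 2/5 satisfied · (2,1)B 5/8 satisfied · (2,2)B 5/6 satisfied · (2,4)B 3/3 satisfied
Row 3: (3,0)B 3/5 satisfied · (3,1)A 1/8 not · (3,2)B 5/7 satisfied · (3,3)B 6/7 satisfied · (3,4)B 3/4 satisfied
Row 4: (4,0)B 3/5 satisfied · (4,1)B 6/8 satisfied · (4,2)B 5/8 satisfied · (4,3)A 1/8 not · (4,4)B 3/5 satisfied
Row 5: (5,0)A 1/5 not · (5,1)B 5/8 satisfied · (5,2)B 4/7 satisfied · (5,3)A 3/7 satisfied · (5,4)B 1/4 satisfied
Row 6: (6,0)A 1/3 satisfied · (6,1)B 2/5 satisfied · (6,2)A 1/4 satisfied · (6,4)A 1/2 satisfied
Unsatisfied: (3,1), (4,3), (5,0) — 3 in total.

3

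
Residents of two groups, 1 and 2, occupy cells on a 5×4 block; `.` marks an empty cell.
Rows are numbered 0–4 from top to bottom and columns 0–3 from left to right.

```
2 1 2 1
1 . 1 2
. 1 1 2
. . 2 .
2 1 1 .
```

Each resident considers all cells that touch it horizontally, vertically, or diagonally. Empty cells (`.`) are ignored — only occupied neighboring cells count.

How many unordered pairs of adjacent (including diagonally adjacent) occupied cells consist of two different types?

Scan each occupied cell's neighbors to the right and below (and the two forward diagonals) so each pair is counted once.
From row 0: 6 unlike of 10 pairs (running 6/10).
From row 1: 3 unlike of 7 pairs (running 9/17).
From row 2: 3 unlike of 5 pairs (running 12/22).
From row 3: 2 unlike of 2 pairs (running 14/24).
From row 4: 1 unlike of 2 pairs (running 15/26).
Total adjacent occupied pairs: 26; unlike-type pairs: 15.

15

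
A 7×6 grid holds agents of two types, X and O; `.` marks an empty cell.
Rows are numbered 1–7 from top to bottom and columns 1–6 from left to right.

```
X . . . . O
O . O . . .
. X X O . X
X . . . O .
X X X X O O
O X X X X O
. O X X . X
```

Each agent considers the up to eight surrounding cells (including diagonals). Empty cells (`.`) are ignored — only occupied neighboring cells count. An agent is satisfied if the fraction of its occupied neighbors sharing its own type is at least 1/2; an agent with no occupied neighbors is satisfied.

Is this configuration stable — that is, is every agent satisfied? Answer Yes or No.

(1,1)X 0/1 ✗
(1,6)O 0/0 ✓
(2,1)O 0/2 ✗
(2,3)O 1/3 ✗
(3,2)X 2/4 ✓
(3,3)X 1/3 ✗
(3,4)O 2/3 ✓
(3,6)X 0/1 ✗
(4,1)X 3/3 ✓
(4,5)O 3/5 ✓
(5,1)X 3/4 ✓
(5,2)X 5/6 ✓
(5,3)X 5/5 ✓
(5,4)X 4/6 ✓
(5,5)O 3/6 ✓
(5,6)O 3/4 ✓
(6,1)O 1/4 ✗
(6,2)X 5/7 ✓
(6,3)X 7/8 ✓
(6,4)X 6/7 ✓
(6,5)X 4/7 ✓
(6,6)O 2/4 ✓
(7,2)O 1/4 ✗
(7,3)X 4/5 ✓
(7,4)X 4/4 ✓
(7,6)X 1/2 ✓
For instance (1,1) has only 0/1 same-type neighbors, below 1/2.

No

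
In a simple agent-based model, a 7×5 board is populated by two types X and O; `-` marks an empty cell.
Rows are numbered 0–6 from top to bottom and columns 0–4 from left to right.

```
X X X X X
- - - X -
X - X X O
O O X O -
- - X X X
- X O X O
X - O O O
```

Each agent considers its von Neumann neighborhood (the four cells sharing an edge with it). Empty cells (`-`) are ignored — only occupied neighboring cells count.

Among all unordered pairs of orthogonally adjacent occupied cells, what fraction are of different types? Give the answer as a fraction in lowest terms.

12/29

Scan each occupied cell's neighbors to the right and below so each pair is counted once.
Row 0: X(0,0)–X(0,1)= X(0,1)–X(0,2)= X(0,2)–X(0,3)= X(0,3)–X(0,4)= X(0,3)–X(1,3)=  → 0/5 unlike.
Row 1: X(1,3)–X(2,3)=  → 0/1 unlike.
Row 2: X(2,0)–O(3,0)≠ X(2,2)–X(2,3)= X(2,2)–X(3,2)= X(2,3)–O(2,4)≠ X(2,3)–O(3,3)≠  → 3/5 unlike.
Row 3: O(3,0)–O(3,1)= O(3,1)–X(3,2)≠ X(3,2)–O(3,3)≠ X(3,2)–X(4,2)= O(3,3)–X(4,3)≠  → 3/5 unlike.
Row 4: X(4,2)–X(4,3)= X(4,2)–O(5,2)≠ X(4,3)–X(4,4)= X(4,3)–X(5,3)= X(4,4)–O(5,4)≠  → 2/5 unlike.
Row 5: X(5,1)–O(5,2)≠ O(5,2)–X(5,3)≠ O(5,2)–O(6,2)= X(5,3)–O(5,4)≠ X(5,3)–O(6,3)≠ O(5,4)–O(6,4)=  → 4/6 unlike.
Row 6: O(6,2)–O(6,3)= O(6,3)–O(6,4)=  → 0/2 unlike.
Total adjacent occupied pairs: 29; unlike-type pairs: 12.
12/29 is already in lowest terms.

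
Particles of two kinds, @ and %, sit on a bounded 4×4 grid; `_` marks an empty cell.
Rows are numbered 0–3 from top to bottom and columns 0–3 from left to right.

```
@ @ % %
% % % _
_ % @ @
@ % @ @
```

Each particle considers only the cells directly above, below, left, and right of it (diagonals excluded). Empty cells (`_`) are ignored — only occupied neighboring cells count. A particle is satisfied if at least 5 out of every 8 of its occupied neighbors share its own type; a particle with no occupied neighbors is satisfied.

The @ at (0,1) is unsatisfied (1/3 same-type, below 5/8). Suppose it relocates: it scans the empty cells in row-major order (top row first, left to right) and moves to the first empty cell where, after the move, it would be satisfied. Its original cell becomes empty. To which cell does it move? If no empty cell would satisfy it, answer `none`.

none

Vacating (0,1). Empty cells in order:
  (1,3): 1/3 same-type → still unsatisfied.
  (2,0): 1/3 same-type → still unsatisfied.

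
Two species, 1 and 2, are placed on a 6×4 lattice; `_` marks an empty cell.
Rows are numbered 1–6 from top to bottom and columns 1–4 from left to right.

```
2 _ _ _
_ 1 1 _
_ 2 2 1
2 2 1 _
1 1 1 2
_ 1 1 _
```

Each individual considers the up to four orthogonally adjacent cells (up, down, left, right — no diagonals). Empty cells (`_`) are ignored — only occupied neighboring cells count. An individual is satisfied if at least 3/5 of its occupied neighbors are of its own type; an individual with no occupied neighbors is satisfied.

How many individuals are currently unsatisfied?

(1,1)2 0/0 ok
(2,2)1 1/2 unhappy
(2,3)1 1/2 unhappy
(3,2)2 2/3 ok
(3,3)2 1/4 unhappy
(3,4)1 0/1 unhappy
(4,1)2 1/2 unhappy
(4,2)2 2/4 unhappy
(4,3)1 1/3 unhappy
(5,1)1 1/2 unhappy
(5,2)1 3/4 ok
(5,3)1 3/4 ok
(5,4)2 0/1 unhappy
(6,2)1 2/2 ok
(6,3)1 2/2 ok
Unsatisfied: (2,2), (2,3), (3,3), (3,4), (4,1), (4,2), (4,3), (5,1), (5,4) — 9 in total.

9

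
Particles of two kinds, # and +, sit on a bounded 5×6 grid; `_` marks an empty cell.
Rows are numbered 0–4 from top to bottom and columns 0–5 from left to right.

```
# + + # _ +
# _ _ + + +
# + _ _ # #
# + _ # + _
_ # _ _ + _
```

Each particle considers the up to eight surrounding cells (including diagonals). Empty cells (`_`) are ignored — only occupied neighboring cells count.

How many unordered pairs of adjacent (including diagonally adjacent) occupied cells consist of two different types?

20

Scan each occupied cell's neighbors to the right and below (and the two forward diagonals) so each pair is counted once.
From row 0: 5 unlike of 10 pairs (running 5/10).
From row 1: 6 unlike of 9 pairs (running 11/19).
From row 2: 5 unlike of 9 pairs (running 16/28).
From row 3: 4 unlike of 6 pairs (running 20/34).
Total adjacent occupied pairs: 34; unlike-type pairs: 20.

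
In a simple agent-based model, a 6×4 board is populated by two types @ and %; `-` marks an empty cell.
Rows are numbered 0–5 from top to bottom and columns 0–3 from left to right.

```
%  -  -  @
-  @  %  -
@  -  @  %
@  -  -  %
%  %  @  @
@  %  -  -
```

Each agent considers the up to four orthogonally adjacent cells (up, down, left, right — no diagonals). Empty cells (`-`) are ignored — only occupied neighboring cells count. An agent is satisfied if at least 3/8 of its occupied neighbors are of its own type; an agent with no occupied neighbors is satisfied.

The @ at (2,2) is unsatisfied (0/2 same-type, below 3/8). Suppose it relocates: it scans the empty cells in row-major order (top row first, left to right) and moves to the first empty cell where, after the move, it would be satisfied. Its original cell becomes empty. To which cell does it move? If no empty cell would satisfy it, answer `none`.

Vacating (2,2). Empty cells in order:
  (0,1): 1/2 same-type → satisfied — stop here.

(0,1)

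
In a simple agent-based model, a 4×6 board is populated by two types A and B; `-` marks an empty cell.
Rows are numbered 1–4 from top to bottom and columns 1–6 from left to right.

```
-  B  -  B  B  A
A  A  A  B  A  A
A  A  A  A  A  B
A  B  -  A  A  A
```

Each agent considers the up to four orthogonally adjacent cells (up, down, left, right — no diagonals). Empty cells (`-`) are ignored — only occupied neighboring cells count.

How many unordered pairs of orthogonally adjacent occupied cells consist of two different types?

Scan each occupied cell's neighbors to the right and below so each pair is counted once.
From row 1: 3 unlike of 6 pairs (running 3/6).
From row 2: 4 unlike of 11 pairs (running 7/17).
From row 3: 3 unlike of 10 pairs (running 10/27).
From row 4: 1 unlike of 3 pairs (running 11/30).
Total adjacent occupied pairs: 30; unlike-type pairs: 11.

11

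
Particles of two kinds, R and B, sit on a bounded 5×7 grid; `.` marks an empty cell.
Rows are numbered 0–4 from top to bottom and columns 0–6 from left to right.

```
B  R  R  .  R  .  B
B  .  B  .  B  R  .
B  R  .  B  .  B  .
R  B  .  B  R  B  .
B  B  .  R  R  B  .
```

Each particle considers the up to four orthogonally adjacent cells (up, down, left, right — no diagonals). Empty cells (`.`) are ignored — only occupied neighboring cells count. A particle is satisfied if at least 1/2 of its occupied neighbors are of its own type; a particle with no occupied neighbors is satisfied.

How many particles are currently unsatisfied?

10

Row 0: (0,0)B 1/2 satisfied · (0,1)R 1/2 satisfied · (0,2)R 1/2 satisfied · (0,4)R 0/1 not · (0,6)B 0/0 satisfied
Row 1: (1,0)B 2/2 satisfied · (1,2)B 0/1 not · (1,4)B 0/2 not · (1,5)R 0/2 not
Row 2: (2,0)B 1/3 not · (2,1)R 0/2 not · (2,3)B 1/1 satisfied · (2,5)B 1/2 satisfied
Row 3: (3,0)R 0/3 not · (3,1)B 1/3 not · (3,3)B 1/3 not · (3,4)R 1/3 not · (3,5)B 2/3 satisfied
Row 4: (4,0)B 1/2 satisfied · (4,1)B 2/2 satisfied · (4,3)R 1/2 satisfied · (4,4)R 2/3 satisfied · (4,5)B 1/2 satisfied
Unsatisfied: (0,4), (1,2), (1,4), (1,5), (2,0), (2,1), (3,0), (3,1), (3,3), (3,4) — 10 in total.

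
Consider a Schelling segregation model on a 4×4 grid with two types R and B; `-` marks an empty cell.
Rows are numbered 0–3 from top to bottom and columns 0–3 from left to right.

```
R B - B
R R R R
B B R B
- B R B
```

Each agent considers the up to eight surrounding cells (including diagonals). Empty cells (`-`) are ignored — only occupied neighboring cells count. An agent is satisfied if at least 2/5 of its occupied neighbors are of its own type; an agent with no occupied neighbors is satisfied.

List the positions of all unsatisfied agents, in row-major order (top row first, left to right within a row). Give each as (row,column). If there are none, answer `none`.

(0,1), (0,3), (2,1), (2,3), (3,2), (3,3)

(0,0)R 2/3 ok
(0,1)B 0/4 unhappy
(0,3)B 0/2 unhappy
(1,0)R 2/5 ok
(1,1)R 4/7 ok
(1,2)R 3/7 ok
(1,3)R 2/4 ok
(2,0)B 2/4 ok
(2,1)B 2/7 unhappy
(2,2)R 4/8 ok
(2,3)B 1/5 unhappy
(3,1)B 2/4 ok
(3,2)R 1/5 unhappy
(3,3)B 1/3 unhappy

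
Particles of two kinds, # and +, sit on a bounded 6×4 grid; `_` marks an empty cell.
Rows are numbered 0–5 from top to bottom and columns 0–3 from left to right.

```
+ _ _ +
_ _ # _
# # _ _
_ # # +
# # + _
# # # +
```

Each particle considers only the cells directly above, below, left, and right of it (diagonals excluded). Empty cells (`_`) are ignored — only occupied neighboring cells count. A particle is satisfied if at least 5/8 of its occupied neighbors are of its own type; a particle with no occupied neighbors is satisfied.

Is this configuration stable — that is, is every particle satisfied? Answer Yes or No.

No

Row 0: (0,0)+ 0/0 satisfied · (0,3)+ 0/0 satisfied
Row 1: (1,2)# 0/0 satisfied
Row 2: (2,0)# 1/1 satisfied · (2,1)# 2/2 satisfied
Row 3: (3,1)# 3/3 satisfied · (3,2)# 1/3 not · (3,3)+ 0/1 not
Row 4: (4,0)# 2/2 satisfied · (4,1)# 3/4 satisfied · (4,2)+ 0/3 not
Row 5: (5,0)# 2/2 satisfied · (5,1)# 3/3 satisfied · (5,2)# 1/3 not · (5,3)+ 0/1 not
For instance (3,2) has only 1/3 same-type neighbors, below 5/8.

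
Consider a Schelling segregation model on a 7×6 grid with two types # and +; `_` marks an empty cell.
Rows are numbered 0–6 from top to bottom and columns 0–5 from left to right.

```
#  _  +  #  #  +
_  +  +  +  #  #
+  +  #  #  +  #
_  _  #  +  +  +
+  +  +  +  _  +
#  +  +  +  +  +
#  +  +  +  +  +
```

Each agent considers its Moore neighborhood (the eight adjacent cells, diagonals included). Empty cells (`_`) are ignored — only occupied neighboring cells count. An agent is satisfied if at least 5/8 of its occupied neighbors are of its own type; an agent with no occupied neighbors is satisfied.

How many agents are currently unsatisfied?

17

(0,0)# 0/1 ✗
(0,2)+ 3/4 ✓
(0,3)# 2/5 ✗
(0,4)# 3/5 ✗
(0,5)+ 0/3 ✗
(1,1)+ 4/6 ✓
(1,2)+ 4/7 ✗
(1,3)+ 3/8 ✗
(1,4)# 5/8 ✓
(1,5)# 3/5 ✗
(2,0)+ 2/2 ✓
(2,1)+ 3/5 ✗
(2,2)# 2/7 ✗
(2,3)# 3/8 ✗
(2,4)+ 4/8 ✗
(2,5)# 2/5 ✗
(3,2)# 2/7 ✗
(3,3)+ 4/7 ✗
(3,4)+ 5/7 ✓
(3,5)+ 3/4 ✓
(4,0)+ 2/3 ✓
(4,1)+ 4/6 ✓
(4,2)+ 6/7 ✓
(4,3)+ 6/7 ✓
(4,5)+ 4/4 ✓
(5,0)# 1/5 ✗
(5,1)+ 6/8 ✓
(5,2)+ 8/8 ✓
(5,3)+ 7/7 ✓
(5,4)+ 7/7 ✓
(5,5)+ 4/4 ✓
(6,0)# 1/3 ✗
(6,1)+ 3/5 ✗
(6,2)+ 5/5 ✓
(6,3)+ 5/5 ✓
(6,4)+ 5/5 ✓
(6,5)+ 3/3 ✓
Unsatisfied: (0,0), (0,3), (0,4), (0,5), (1,2), (1,3), (1,5), (2,1), (2,2), (2,3), (2,4), (2,5), (3,2), (3,3), (5,0), (6,0), (6,1) — 17 in total.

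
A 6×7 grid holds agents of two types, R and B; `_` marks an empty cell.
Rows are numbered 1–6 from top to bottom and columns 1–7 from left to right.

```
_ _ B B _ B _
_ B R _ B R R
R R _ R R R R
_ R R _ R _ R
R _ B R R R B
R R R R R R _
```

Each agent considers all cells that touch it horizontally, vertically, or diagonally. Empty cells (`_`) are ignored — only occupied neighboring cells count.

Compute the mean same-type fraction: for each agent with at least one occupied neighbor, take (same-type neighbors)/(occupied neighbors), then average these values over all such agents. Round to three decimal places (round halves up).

0.703

(1,3)B 2/3
(1,4)B 2/3
(1,6)B 1/3
(2,2)B 1/4
(2,3)R 2/5
(2,5)B 2/6
(2,6)R 4/6
(2,7)R 3/4
(3,1)R 2/3
(3,2)R 4/5
(3,4)R 4/5
(3,5)R 4/5
(3,6)R 6/7
(3,7)R 4/4
(4,2)R 4/5
(4,3)R 4/5
(4,5)R 6/6
(4,7)R 3/4
(5,1)R 3/3
(5,3)B 0/6
(5,4)R 6/7
(5,5)R 6/6
(5,6)R 5/6
(5,7)B 0/3
(6,1)R 2/2
(6,2)R 3/4
(6,3)R 3/4
(6,4)R 4/5
(6,5)R 5/5
(6,6)R 3/4
Sum over 30 agents: 2/3 + 2/3 + 1/3 + 1/4 + 2/5 + 2/6 + 4/6 + 3/4 + 2/3 + 4/5 + 4/5 + 4/5 + 6/7 + 4/4 + 4/5 + 4/5 + 6/6 + 3/4 + 3/3 + 0/6 + 6/7 + 6/6 + 5/6 + 0/3 + 2/2 + 3/4 + 3/4 + 4/5 + 5/5 + 3/4 = 4427/210; mean = 4427/210 ÷ 30 = 4427/6300 = 0.702698… → 0.703.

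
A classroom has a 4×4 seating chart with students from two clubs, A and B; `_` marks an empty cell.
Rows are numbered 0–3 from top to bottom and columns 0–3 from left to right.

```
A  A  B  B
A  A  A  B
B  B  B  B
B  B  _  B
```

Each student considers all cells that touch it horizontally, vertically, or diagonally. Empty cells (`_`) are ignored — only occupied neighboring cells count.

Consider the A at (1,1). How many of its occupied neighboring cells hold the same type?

Occupied neighbors of (1,1): (0,0)=A, (0,1)=A, (0,2)=B, (1,0)=A, (1,2)=A, (2,0)=B, (2,1)=B, (2,2)=B.
Same type (A): 4 of 8.

4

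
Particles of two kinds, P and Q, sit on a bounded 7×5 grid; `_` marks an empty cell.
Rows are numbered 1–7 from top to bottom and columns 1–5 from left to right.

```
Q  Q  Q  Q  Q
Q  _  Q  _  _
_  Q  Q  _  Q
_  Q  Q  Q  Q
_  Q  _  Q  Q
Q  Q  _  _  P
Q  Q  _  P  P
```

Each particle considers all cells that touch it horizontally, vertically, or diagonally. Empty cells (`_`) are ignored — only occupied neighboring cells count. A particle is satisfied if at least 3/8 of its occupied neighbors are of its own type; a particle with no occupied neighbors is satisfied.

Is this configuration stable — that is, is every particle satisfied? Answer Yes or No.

Yes

(1,1)Q 2/2 ✓
(1,2)Q 4/4 ✓
(1,3)Q 3/3 ✓
(1,4)Q 3/3 ✓
(1,5)Q 1/1 ✓
(2,1)Q 3/3 ✓
(2,3)Q 5/5 ✓
(3,2)Q 5/5 ✓
(3,3)Q 5/5 ✓
(3,5)Q 2/2 ✓
(4,2)Q 4/4 ✓
(4,3)Q 6/6 ✓
(4,4)Q 6/6 ✓
(4,5)Q 4/4 ✓
(5,2)Q 4/4 ✓
(5,4)Q 4/5 ✓
(5,5)Q 3/4 ✓
(6,1)Q 4/4 ✓
(6,2)Q 4/4 ✓
(6,5)P 2/4 ✓
(7,1)Q 3/3 ✓
(7,2)Q 3/3 ✓
(7,4)P 2/2 ✓
(7,5)P 2/2 ✓
All meet the threshold, so the configuration is stable.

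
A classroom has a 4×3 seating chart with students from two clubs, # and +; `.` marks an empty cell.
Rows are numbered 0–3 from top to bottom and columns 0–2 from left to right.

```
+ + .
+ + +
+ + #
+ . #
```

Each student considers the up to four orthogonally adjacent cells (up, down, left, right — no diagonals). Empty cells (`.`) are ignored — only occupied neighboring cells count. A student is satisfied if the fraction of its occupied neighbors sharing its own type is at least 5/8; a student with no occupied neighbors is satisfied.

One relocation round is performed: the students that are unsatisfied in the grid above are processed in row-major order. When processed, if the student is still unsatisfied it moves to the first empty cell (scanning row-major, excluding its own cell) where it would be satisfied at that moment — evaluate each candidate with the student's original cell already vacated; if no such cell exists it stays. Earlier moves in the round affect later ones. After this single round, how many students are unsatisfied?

1

Initially unsatisfied (in order): (1,2), (2,2).
  (1,2) → (0,2).
  (2,2): no empty cell satisfies it; stays.
Resulting grid:
+ + +
+ + .
+ + #
+ . #
Unsatisfied now: (2,2).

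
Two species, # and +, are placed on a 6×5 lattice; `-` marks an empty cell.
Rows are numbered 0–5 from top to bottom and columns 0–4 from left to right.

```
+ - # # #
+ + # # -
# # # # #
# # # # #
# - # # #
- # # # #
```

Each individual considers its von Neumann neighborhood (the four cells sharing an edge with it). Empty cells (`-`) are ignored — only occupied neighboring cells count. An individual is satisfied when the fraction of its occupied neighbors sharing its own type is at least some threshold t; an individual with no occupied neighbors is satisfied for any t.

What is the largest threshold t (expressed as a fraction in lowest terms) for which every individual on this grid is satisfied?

1/3

(0,0)+ 1/1
(0,2)# 2/2
(0,3)# 3/3
(0,4)# 1/1
(1,0)+ 2/3
(1,1)+ 1/3
(1,2)# 3/4
(1,3)# 3/3
(2,0)# 2/3
(2,1)# 3/4
(2,2)# 4/4
(2,3)# 4/4
(2,4)# 2/2
(3,0)# 3/3
(3,1)# 3/3
(3,2)# 4/4
(3,3)# 4/4
(3,4)# 3/3
(4,0)# 1/1
(4,2)# 3/3
(4,3)# 4/4
(4,4)# 3/3
(5,1)# 1/1
(5,2)# 3/3
(5,3)# 3/3
(5,4)# 2/2
The smallest same-type fraction is 1/3 at (1,1), which reduces to 1/3. Any threshold above that leaves this individual unsatisfied.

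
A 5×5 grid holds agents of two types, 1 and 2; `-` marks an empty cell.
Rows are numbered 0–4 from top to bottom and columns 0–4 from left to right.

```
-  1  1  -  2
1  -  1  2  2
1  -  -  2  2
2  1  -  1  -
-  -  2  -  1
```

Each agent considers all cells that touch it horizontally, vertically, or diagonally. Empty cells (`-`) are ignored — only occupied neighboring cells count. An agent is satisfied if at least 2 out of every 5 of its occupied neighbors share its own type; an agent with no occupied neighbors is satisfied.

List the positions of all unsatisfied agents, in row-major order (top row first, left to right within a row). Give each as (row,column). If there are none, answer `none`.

(3,0), (3,1), (3,3), (4,2)

(0,1)1 3/3 ok
(0,2)1 2/3 ok
(0,4)2 2/2 ok
(1,0)1 2/2 ok
(1,2)1 2/4 ok
(1,3)2 4/6 ok
(1,4)2 4/4 ok
(2,0)1 2/3 ok
(2,3)2 3/5 ok
(2,4)2 3/4 ok
(3,0)2 0/2 unhappy
(3,1)1 1/3 unhappy
(3,3)1 1/4 unhappy
(4,2)2 0/2 unhappy
(4,4)1 1/1 ok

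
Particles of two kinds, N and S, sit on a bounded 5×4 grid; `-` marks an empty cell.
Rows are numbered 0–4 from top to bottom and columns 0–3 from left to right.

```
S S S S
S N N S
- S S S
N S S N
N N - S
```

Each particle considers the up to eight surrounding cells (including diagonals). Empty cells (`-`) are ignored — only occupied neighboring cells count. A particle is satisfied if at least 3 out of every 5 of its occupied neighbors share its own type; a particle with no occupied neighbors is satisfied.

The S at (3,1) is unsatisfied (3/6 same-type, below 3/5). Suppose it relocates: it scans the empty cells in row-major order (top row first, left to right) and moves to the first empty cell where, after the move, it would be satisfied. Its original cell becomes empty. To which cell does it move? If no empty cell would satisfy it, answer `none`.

none

Vacating (3,1). Empty cells in order:
  (2,0): 2/4 same-type → still unsatisfied.
  (4,2): 2/4 same-type → still unsatisfied.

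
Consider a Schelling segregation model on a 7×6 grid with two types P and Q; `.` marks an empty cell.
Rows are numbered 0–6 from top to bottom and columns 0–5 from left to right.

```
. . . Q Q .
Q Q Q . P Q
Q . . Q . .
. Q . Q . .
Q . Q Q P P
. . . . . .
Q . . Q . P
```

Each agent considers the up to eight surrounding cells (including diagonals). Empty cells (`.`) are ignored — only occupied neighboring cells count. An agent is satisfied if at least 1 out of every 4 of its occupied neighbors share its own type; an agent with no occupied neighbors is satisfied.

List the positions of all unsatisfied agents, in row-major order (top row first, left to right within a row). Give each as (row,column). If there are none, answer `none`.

(1,4)

(0,3)Q 2/3 satisfied
(0,4)Q 2/3 satisfied
(1,0)Q 2/2 satisfied
(1,1)Q 3/3 satisfied
(1,2)Q 3/3 satisfied
(1,4)P 0/4 not
(1,5)Q 1/2 satisfied
(2,0)Q 3/3 satisfied
(2,3)Q 2/3 satisfied
(3,1)Q 3/3 satisfied
(3,3)Q 3/4 satisfied
(4,0)Q 1/1 satisfied
(4,2)Q 3/3 satisfied
(4,3)Q 2/3 satisfied
(4,4)P 1/3 satisfied
(4,5)P 1/1 satisfied
(6,0)Q 0/0 satisfied
(6,3)Q 0/0 satisfied
(6,5)P 0/0 satisfied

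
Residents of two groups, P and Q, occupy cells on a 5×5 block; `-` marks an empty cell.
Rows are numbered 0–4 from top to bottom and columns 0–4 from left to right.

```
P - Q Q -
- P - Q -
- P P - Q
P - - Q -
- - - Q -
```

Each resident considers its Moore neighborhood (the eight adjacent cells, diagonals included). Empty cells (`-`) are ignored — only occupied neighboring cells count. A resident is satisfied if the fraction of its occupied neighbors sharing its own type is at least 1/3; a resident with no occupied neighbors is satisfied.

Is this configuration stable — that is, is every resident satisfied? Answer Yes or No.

Row 0: (0,0)P 1/1 ok · (0,2)Q 2/3 ok · (0,3)Q 2/2 ok
Row 1: (1,1)P 3/4 ok · (1,3)Q 3/4 ok
Row 2: (2,1)P 3/3 ok · (2,2)P 2/4 ok · (2,4)Q 2/2 ok
Row 3: (3,0)P 1/1 ok · (3,3)Q 2/3 ok
Row 4: (4,3)Q 1/1 ok
All meet the threshold, so the configuration is stable.

Yes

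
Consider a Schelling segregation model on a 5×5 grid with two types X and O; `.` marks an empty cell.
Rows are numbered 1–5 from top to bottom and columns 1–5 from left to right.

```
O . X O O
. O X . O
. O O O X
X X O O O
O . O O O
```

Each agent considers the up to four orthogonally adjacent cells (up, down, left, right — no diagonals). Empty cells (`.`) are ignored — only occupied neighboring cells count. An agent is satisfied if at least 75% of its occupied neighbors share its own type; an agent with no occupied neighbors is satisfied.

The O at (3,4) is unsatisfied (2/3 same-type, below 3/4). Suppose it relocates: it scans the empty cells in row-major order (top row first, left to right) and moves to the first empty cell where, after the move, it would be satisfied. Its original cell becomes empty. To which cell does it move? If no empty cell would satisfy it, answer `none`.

Vacating (3,4). Empty cells in order:
  (1,2): 2/3 same-type → still unsatisfied.
  (2,1): 2/2 same-type → satisfied — stop here.

(2,1)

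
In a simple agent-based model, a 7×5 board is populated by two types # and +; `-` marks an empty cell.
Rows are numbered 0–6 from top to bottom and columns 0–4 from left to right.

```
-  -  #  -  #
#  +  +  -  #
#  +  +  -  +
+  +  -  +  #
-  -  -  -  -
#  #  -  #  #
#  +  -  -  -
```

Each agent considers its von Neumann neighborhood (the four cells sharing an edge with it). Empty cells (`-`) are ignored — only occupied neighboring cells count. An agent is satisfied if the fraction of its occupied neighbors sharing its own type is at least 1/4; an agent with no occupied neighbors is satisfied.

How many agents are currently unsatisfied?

(0,2)# 0/1 ✗
(0,4)# 1/1 ✓
(1,0)# 1/2 ✓
(1,1)+ 2/3 ✓
(1,2)+ 2/3 ✓
(1,4)# 1/2 ✓
(2,0)# 1/3 ✓
(2,1)+ 3/4 ✓
(2,2)+ 2/2 ✓
(2,4)+ 0/2 ✗
(3,0)+ 1/2 ✓
(3,1)+ 2/2 ✓
(3,3)+ 0/1 ✗
(3,4)# 0/2 ✗
(5,0)# 2/2 ✓
(5,1)# 1/2 ✓
(5,3)# 1/1 ✓
(5,4)# 1/1 ✓
(6,0)# 1/2 ✓
(6,1)+ 0/2 ✗
Unsatisfied: (0,2), (2,4), (3,3), (3,4), (6,1) — 5 in total.

5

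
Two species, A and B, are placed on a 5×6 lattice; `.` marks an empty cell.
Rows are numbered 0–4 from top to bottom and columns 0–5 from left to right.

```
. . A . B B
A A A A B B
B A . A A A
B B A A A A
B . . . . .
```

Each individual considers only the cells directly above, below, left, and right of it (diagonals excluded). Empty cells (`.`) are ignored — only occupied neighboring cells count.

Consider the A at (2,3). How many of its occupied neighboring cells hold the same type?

Occupied neighbors of (2,3): (1,3)=A, (3,3)=A, (2,4)=A.
Same type (A): 3 of 3.

3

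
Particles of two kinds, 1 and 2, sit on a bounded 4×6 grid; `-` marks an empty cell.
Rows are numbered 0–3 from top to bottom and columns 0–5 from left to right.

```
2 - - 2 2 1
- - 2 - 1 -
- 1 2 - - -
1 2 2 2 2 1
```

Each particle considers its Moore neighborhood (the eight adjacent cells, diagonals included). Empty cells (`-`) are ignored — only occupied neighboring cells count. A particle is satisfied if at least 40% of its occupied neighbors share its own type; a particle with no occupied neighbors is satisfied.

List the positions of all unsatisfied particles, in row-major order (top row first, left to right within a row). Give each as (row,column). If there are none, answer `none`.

(0,4), (1,4), (2,1), (3,5)

(0,0)2 0/0 satisfied
(0,3)2 2/3 satisfied
(0,4)2 1/3 not
(0,5)1 1/2 satisfied
(1,2)2 2/3 satisfied
(1,4)1 1/3 not
(2,1)1 1/5 not
(2,2)2 4/5 satisfied
(3,0)1 1/2 satisfied
(3,1)2 2/4 satisfied
(3,2)2 3/4 satisfied
(3,3)2 3/3 satisfied
(3,4)2 1/2 satisfied
(3,5)1 0/1 not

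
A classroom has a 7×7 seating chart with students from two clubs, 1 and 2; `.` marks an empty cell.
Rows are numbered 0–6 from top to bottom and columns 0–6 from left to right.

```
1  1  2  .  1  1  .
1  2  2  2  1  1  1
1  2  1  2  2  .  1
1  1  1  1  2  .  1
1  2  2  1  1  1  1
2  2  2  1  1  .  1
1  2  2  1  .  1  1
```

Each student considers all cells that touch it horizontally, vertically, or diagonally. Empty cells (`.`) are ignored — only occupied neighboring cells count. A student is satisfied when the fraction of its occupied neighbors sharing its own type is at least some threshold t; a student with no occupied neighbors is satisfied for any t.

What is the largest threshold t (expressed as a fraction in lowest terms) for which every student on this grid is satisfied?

0/1

(0,0)1 2/3
(0,1)1 2/5
(0,2)2 3/4
(0,4)1 3/4
(0,5)1 4/4
(1,0)1 3/5
(1,1)2 3/8
(1,2)2 5/7
(1,3)2 4/7
(1,4)1 3/6
(1,5)1 5/6
(1,6)1 3/3
(2,0)1 3/5
(2,1)2 2/8
(2,2)1 3/8
(2,3)2 4/8
(2,4)2 3/6
(2,6)1 3/3
(3,0)1 3/5
(3,1)1 5/8
(3,2)1 4/8
(3,3)1 4/8
(3,4)2 2/6
(3,6)1 3/3
(4,0)1 2/5
(4,1)2 4/8
(4,2)2 3/8
(4,3)1 5/8
(4,4)1 5/6
(4,5)1 5/6
(4,6)1 3/3
(5,0)2 3/5
(5,1)2 6/8
(5,2)2 5/8
(5,3)1 4/7
(5,4)1 6/6
(5,6)1 4/4
(6,0)1 0/3
(6,1)2 4/5
(6,2)2 3/5
(6,3)1 2/4
(6,5)1 3/3
(6,6)1 2/2
The smallest same-type fraction is 0/3 at (6,0), which reduces to 0/1. Any threshold above that leaves this student unsatisfied.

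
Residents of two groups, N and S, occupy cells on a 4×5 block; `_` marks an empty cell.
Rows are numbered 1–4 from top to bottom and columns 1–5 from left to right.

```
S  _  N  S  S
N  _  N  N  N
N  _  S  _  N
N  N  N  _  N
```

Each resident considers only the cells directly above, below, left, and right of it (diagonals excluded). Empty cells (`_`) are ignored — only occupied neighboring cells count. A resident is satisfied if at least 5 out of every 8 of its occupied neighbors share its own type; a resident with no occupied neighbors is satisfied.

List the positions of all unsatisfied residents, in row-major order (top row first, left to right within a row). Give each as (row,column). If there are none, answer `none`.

(1,1), (1,3), (1,4), (1,5), (2,1), (3,3), (4,3)

Row 1: (1,1)S 0/1 ✗ · (1,3)N 1/2 ✗ · (1,4)S 1/3 ✗ · (1,5)S 1/2 ✗
Row 2: (2,1)N 1/2 ✗ · (2,3)N 2/3 ✓ · (2,4)N 2/3 ✓ · (2,5)N 2/3 ✓
Row 3: (3,1)N 2/2 ✓ · (3,3)S 0/2 ✗ · (3,5)N 2/2 ✓
Row 4: (4,1)N 2/2 ✓ · (4,2)N 2/2 ✓ · (4,3)N 1/2 ✗ · (4,5)N 1/1 ✓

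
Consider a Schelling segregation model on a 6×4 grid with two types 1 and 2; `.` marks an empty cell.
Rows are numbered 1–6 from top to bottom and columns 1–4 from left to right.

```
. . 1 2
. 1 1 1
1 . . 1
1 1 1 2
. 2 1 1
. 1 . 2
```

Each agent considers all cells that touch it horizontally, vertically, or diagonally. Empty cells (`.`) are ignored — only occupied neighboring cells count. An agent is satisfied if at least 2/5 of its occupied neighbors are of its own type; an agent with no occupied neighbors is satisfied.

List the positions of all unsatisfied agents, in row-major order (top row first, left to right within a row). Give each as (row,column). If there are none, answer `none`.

(1,4), (4,4), (5,2), (6,4)

Row 1: (1,3)1 3/4 ok · (1,4)2 0/3 unhappy
Row 2: (2,2)1 3/3 ok · (2,3)1 4/5 ok · (2,4)1 3/4 ok
Row 3: (3,1)1 3/3 ok · (3,4)1 3/4 ok
Row 4: (4,1)1 2/3 ok · (4,2)1 4/5 ok · (4,3)1 4/6 ok · (4,4)2 0/4 unhappy
Row 5: (5,2)2 0/5 unhappy · (5,3)1 4/7 ok · (5,4)1 2/4 ok
Row 6: (6,2)1 1/2 ok · (6,4)2 0/2 unhappy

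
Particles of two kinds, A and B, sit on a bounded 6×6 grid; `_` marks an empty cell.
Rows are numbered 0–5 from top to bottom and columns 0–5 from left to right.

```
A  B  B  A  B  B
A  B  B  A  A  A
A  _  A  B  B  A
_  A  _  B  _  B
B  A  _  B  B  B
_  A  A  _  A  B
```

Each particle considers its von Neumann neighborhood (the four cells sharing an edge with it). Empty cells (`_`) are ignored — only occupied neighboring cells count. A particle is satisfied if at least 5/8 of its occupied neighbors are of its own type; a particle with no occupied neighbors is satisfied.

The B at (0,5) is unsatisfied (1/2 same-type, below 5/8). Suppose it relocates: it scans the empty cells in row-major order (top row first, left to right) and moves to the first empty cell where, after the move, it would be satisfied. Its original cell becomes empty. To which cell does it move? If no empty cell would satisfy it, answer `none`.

(3,4)

Vacating (0,5). Empty cells in order:
  (2,1): 1/4 same-type → still unsatisfied.
  (3,0): 1/3 same-type → still unsatisfied.
  (3,2): 1/3 same-type → still unsatisfied.
  (3,4): 4/4 same-type → satisfied — stop here.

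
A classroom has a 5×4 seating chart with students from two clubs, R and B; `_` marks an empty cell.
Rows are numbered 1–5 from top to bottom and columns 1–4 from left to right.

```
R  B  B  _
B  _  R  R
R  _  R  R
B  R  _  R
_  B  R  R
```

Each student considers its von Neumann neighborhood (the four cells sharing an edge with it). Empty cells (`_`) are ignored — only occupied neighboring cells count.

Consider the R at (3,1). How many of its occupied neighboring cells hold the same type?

Occupied neighbors of (3,1): (2,1)=B, (4,1)=B.
Same type (R): 0 of 2.

0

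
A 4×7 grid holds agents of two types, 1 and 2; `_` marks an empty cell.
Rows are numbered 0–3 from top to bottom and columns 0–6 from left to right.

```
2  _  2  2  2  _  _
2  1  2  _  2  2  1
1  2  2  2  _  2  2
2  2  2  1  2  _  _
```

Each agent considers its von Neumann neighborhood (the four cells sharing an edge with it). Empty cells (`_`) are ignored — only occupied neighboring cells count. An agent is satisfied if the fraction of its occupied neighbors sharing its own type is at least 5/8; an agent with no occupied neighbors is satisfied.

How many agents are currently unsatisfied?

10

Row 0: (0,0)2 1/1 ✓ · (0,2)2 2/2 ✓ · (0,3)2 2/2 ✓ · (0,4)2 2/2 ✓
Row 1: (1,0)2 1/3 ✗ · (1,1)1 0/3 ✗ · (1,2)2 2/3 ✓ · (1,4)2 2/2 ✓ · (1,5)2 2/3 ✓ · (1,6)1 0/2 ✗
Row 2: (2,0)1 0/3 ✗ · (2,1)2 2/4 ✗ · (2,2)2 4/4 ✓ · (2,3)2 1/2 ✗ · (2,5)2 2/2 ✓ · (2,6)2 1/2 ✗
Row 3: (3,0)2 1/2 ✗ · (3,1)2 3/3 ✓ · (3,2)2 2/3 ✓ · (3,3)1 0/3 ✗ · (3,4)2 0/1 ✗
Unsatisfied: (1,0), (1,1), (1,6), (2,0), (2,1), (2,3), (2,6), (3,0), (3,3), (3,4) — 10 in total.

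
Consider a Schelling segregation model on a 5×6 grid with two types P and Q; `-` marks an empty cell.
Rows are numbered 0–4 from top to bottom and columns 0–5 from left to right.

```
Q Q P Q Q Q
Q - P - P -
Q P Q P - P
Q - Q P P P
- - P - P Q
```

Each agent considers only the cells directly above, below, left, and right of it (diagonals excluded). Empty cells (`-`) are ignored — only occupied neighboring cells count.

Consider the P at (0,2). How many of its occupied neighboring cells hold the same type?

Occupied neighbors of (0,2): (1,2)=P, (0,1)=Q, (0,3)=Q.
Same type (P): 1 of 3.

1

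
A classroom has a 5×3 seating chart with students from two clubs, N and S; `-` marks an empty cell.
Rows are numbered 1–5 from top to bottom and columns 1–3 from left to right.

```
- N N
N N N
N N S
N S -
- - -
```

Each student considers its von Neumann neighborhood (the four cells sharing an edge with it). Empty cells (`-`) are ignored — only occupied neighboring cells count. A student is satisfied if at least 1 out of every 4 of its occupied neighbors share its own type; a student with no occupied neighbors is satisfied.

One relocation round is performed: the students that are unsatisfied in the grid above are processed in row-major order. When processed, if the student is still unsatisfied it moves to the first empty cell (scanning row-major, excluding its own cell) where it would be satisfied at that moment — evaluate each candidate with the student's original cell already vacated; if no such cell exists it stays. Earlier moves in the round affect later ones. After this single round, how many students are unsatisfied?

0

Initially unsatisfied (in order): (3,3), (4,2).
  (3,3) → (4,3).
  (4,2): now satisfied by earlier moves; stays.
Resulting grid:
- N N
N N N
N N -
N S S
- - -
All satisfied now.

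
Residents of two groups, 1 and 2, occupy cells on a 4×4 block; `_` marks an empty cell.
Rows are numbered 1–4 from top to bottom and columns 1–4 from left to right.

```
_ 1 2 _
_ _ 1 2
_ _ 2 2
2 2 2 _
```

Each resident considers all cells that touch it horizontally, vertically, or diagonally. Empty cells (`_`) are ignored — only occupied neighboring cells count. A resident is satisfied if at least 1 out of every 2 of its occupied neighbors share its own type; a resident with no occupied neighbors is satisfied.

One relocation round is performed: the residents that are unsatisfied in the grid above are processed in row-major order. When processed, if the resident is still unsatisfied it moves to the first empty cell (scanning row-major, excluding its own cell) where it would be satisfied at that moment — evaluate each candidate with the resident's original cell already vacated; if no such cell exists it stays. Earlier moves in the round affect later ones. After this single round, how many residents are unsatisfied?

0

Initially unsatisfied (in order): (1,3), (2,3).
  (1,3) → (1,4).
  (2,3) → (1,1).
Resulting grid:
1 1 _ 2
_ _ _ 2
_ _ 2 2
2 2 2 _
All satisfied now.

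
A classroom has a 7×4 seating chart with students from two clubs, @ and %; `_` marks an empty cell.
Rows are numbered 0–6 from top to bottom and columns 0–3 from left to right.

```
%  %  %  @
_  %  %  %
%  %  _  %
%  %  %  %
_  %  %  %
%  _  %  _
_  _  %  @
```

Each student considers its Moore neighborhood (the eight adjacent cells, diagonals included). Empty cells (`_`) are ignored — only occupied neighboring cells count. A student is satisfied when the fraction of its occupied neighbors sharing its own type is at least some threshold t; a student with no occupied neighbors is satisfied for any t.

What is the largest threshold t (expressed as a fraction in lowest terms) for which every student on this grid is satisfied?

0/1

(0,0)% 2/2
(0,1)% 4/4
(0,2)% 4/5
(0,3)@ 0/3
(1,1)% 6/6
(1,2)% 6/7
(1,3)% 3/4
(2,0)% 4/4
(2,1)% 6/6
(2,3)% 4/4
(3,0)% 4/4
(3,1)% 6/6
(3,2)% 7/7
(3,3)% 4/4
(4,1)% 6/6
(4,2)% 6/6
(4,3)% 4/4
(5,0)% 1/1
(5,2)% 4/5
(6,2)% 1/2
(6,3)@ 0/2
The smallest same-type fraction is 0/3 at (0,3), which reduces to 0/1. Any threshold above that leaves this student unsatisfied.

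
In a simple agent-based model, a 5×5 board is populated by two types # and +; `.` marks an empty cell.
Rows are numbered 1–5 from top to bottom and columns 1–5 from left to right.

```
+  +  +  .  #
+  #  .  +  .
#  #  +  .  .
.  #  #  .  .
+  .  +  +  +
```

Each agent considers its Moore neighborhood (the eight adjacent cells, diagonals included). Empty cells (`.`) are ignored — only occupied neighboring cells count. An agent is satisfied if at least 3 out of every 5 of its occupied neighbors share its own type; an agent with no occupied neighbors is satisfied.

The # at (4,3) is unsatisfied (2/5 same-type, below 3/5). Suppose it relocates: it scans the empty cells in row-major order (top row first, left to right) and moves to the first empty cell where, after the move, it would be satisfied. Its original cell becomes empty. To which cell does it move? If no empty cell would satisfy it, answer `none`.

Vacating (4,3). Empty cells in order:
  (1,4): 1/3 same-type → still unsatisfied.
  (2,3): 2/6 same-type → still unsatisfied.
  (2,5): 1/2 same-type → still unsatisfied.
  (3,4): 0/2 same-type → still unsatisfied.
  (3,5): 0/1 same-type → still unsatisfied.
  (4,1): 3/4 same-type → satisfied — stop here.

(4,1)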